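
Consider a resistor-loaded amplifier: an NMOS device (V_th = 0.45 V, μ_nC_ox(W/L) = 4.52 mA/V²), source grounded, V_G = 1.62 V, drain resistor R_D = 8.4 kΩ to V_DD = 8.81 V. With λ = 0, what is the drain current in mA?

V_GS = V_G = 1.62 V, so V_ov = 1.62 − 0.45 = 1.17 V.
Assume saturation: I_D = ½ k_n V_ov² = 0.5 × 4.52 × 1.17² = 3.09 mA, giving V_DS = V_DD − I_D R_D = 8.81 − 3.09 × 8.4 = -17.2 V.
But -17.2 V < V_ov = 1.17 V, so the device is actually in triode.
In triode I_D = k_n[V_ov V_DS − ½ V_DS²] and I_D = (V_DD − V_DS)/R_D. Equating: 19 V_DS² − 45.42 V_DS + 8.81 = 0, giving V_DS = 0.213 V (the root below V_ov).
I_D = (8.81 − 0.213) / 8.4 = 1.02 mA.

I_D = 1.02 mA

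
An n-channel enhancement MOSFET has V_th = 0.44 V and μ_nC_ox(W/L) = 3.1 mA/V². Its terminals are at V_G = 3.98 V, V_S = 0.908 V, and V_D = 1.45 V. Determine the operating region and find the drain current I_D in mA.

V_GS = V_G − V_S = 3.98 − 0.908 = 3.07 V; V_DS = V_D − V_S = 1.45 − 0.908 = 0.542 V.
V_ov = V_GS − V_th = 3.07 − 0.44 = 2.63 V.
Since V_DS = 0.542 V < V_ov = 2.63 V, the device is in the triode region.
I_D = k_n [V_ov · V_DS − ½ V_DS²] = 3.1 × [2.63 × 0.542 − 0.5 × 0.542²] = 3.97 mA.

Triode; I_D = 3.97 mA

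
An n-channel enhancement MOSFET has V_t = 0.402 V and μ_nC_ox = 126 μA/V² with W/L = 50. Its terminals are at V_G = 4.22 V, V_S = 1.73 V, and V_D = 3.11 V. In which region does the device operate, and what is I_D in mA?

Triode; I_D = 12.2 mA

V_GS = V_G − V_S = 4.22 − 1.73 = 2.49 V; V_DS = V_D − V_S = 3.11 − 1.73 = 1.38 V.
k_n = μ_nC_ox · (W/L) = 6.3 mA/V².
V_ov = V_GS − V_t = 2.49 − 0.402 = 2.09 V.
Since V_DS = 1.38 V < V_ov = 2.09 V, the device is in the triode region.
I_D = k_n [V_ov · V_DS − ½ V_DS²] = 6.3 × [2.09 × 1.38 − 0.5 × 1.38²] = 12.2 mA.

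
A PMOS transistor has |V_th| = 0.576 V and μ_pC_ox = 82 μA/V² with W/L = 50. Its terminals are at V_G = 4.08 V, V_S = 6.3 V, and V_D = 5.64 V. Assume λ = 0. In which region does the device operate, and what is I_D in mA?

V_SG = V_S − V_G = 6.3 − 4.08 = 2.22 V; V_SD = V_S − V_D = 6.3 − 5.64 = 0.66 V.
k_p = μ_pC_ox · (W/L) = 4.1 mA/V².
V_ov = V_SG − |V_th| = 2.22 − 0.576 = 1.64 V.
Since V_SD = 0.66 V < V_ov = 1.64 V, the device is in the triode region.
I_D = k_p [V_ov · V_SD − ½ V_SD²] = 4.1 × [1.64 × 0.66 − 0.5 × 0.66²] = 3.56 mA.

Triode; I_D = 3.56 mA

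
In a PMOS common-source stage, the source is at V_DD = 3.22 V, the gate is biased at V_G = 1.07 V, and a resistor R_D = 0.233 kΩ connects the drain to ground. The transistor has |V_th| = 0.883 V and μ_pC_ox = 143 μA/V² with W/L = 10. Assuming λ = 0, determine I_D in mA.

I_D = 1.15 mA

V_SG = V_DD − V_G = 3.22 − 1.07 = 2.15 V, so V_ov = 2.15 − 0.883 = 1.27 V.
k_p = μ_pC_ox · (W/L) = 1.43 mA/V².
Assume saturation: I_D = ½ k_p V_ov² = 0.5 × 1.43 × 1.27² = 1.15 mA, giving V_SD = V_DD − I_D R_D = 3.22 − 1.15 × 0.233 = 2.95 V.
V_SD = 2.95 V ≥ V_ov = 1.27 V, confirming saturation.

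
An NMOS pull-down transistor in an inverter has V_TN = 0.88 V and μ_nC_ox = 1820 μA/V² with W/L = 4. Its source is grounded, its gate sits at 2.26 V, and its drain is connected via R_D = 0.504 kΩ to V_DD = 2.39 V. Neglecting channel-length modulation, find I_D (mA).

I_D = 3.83 mA

V_GS = V_G = 2.26 V, so V_ov = 2.26 − 0.88 = 1.38 V.
k_n = μ_nC_ox · (W/L) = 7.28 mA/V².
Assume saturation: I_D = ½ k_n V_ov² = 0.5 × 7.28 × 1.38² = 6.93 mA, giving V_DS = V_DD − I_D R_D = 2.39 − 6.93 × 0.504 = -1.1 V.
But -1.1 V < V_ov = 1.38 V, so the device is actually in triode.
In triode I_D = k_n[V_ov V_DS − ½ V_DS²] and I_D = (V_DD − V_DS)/R_D. Equating: 1.83 V_DS² − 6.063 V_DS + 2.39 = 0, giving V_DS = 0.457 V (the root below V_ov).
I_D = (2.39 − 0.457) / 0.504 = 3.83 mA.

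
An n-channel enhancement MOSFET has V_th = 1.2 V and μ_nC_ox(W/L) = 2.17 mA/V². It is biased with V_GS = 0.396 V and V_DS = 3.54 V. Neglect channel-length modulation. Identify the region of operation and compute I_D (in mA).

Cutoff; I_D = 0 mA

V_GS = 0.396 V < V_th = 1.2 V, so the transistor is in cutoff.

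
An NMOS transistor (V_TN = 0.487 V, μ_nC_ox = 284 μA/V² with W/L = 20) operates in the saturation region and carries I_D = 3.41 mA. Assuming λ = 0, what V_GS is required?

k_n = μ_nC_ox · (W/L) = 5.68 mA/V².
In saturation I_D = ½ k_n (V_GS − V_TN)², so V_GS − V_TN = √(2 I_D / k_n) = √(2 × 3.41 / 5.68) = 1.1 V.
V_GS = 0.487 + 1.1 = 1.58 V.

V_GS = 1.58 V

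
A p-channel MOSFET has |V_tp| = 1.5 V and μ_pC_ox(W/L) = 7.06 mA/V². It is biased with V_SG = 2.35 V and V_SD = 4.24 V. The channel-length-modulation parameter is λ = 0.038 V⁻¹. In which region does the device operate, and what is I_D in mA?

Saturation; I_D = 2.96 mA

V_ov = V_SG − |V_tp| = 2.35 − 1.5 = 0.85 V.
Since V_SD = 4.24 V ≥ V_ov = 0.85 V, the device is in saturation.
I_D = ½ k_p V_ov² (1 + λ V_SD) = 0.5 × 7.06 × 0.85² × (1 + 0.038 × 4.24) = 2.96 mA.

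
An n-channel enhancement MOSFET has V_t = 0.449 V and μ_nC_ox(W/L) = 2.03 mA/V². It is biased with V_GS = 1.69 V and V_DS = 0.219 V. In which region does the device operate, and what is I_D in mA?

V_ov = V_GS − V_t = 1.69 − 0.449 = 1.24 V.
Since V_DS = 0.219 V < V_ov = 1.24 V, the device is in the triode region.
I_D = k_n [V_ov · V_DS − ½ V_DS²] = 2.03 × [1.24 × 0.219 − 0.5 × 0.219²] = 0.503 mA.

Triode; I_D = 0.503 mA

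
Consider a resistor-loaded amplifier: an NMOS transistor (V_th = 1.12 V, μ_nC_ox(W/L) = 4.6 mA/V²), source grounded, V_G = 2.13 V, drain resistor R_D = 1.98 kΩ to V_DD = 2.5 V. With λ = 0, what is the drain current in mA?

V_GS = V_G = 2.13 V, so V_ov = 2.13 − 1.12 = 1.01 V.
Assume saturation: I_D = ½ k_n V_ov² = 0.5 × 4.6 × 1.01² = 2.35 mA, giving V_DS = V_DD − I_D R_D = 2.5 − 2.35 × 1.98 = -2.15 V.
But -2.15 V < V_ov = 1.01 V, so the device is actually in triode.
In triode I_D = k_n[V_ov V_DS − ½ V_DS²] and I_D = (V_DD − V_DS)/R_D. Equating: 4.55 V_DS² − 10.2 V_DS + 2.5 = 0, giving V_DS = 0.28 V (the root below V_ov).
I_D = (2.5 − 0.28) / 1.98 = 1.12 mA.

I_D = 1.12 mA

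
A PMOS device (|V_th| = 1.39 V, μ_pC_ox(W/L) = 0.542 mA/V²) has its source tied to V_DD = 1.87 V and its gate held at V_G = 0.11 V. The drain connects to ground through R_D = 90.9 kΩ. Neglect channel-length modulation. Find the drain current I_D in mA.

I_D = 0.0193 mA

V_SG = V_DD − V_G = 1.87 − 0.11 = 1.76 V, so V_ov = 1.76 − 1.39 = 0.37 V.
Assume saturation: I_D = ½ k_p V_ov² = 0.5 × 0.542 × 0.37² = 0.0371 mA, giving V_SD = V_DD − I_D R_D = 1.87 − 0.0371 × 90.9 = -1.5 V.
But -1.5 V < V_ov = 0.37 V, so the device is actually in triode.
In triode I_D = k_p[V_ov V_SD − ½ V_SD²] and I_D = (V_DD − V_SD)/R_D. Equating: 24.6 V_SD² − 19.23 V_SD + 1.87 = 0, giving V_SD = 0.114 V (the root below V_ov).
I_D = (1.87 − 0.114) / 90.9 = 0.0193 mA.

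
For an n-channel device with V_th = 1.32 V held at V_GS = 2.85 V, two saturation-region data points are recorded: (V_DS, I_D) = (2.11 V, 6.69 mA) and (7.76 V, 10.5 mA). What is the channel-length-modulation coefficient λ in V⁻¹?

With V_GS fixed, I_D ∝ (1 + λ V_DS) in saturation, so I_D2/I_D1 = (1 + λ V_DS2)/(1 + λ V_DS1).
10.5/6.69 = 1.57 = (1 + 7.76 λ)/(1 + 2.11 λ).
Solving: λ (I_D1 V_DS2 − I_D2 V_DS1) = I_D2 − I_D1, so λ = (10.5 − 6.69) / (6.69 × 7.76 − 10.5 × 2.11) = 3.81 / 29.8 = 0.128 V⁻¹.

λ = 0.128 V⁻¹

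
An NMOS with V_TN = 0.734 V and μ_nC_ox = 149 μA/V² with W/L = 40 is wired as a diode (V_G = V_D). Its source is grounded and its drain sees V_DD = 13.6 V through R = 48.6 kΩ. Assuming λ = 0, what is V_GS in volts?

With gate tied to drain, V_GS = V_DS ≥ V_GS − V_TN, so the device is in saturation.
k_n = μ_nC_ox · (W/L) = 5.96 mA/V².
KCL at the drain: ½ k_n (V_GS − V_TN)² = (V_DD − V_GS)/R.
Let x = V_GS − 0.734. Then 145 x² + x − 12.87 = 0, giving x = 0.295 V (positive root), so V_GS = 1.03 V.
I_D = (V_DD − V_GS)/R = (13.6 − 1.03) / 48.6 = 0.259 mA.

V_GS = 1.03 V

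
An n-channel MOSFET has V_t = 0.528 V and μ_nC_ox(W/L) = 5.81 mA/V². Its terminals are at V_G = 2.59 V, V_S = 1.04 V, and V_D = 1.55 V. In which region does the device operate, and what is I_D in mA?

Triode; I_D = 2.27 mA

V_GS = V_G − V_S = 2.59 − 1.04 = 1.55 V; V_DS = V_D − V_S = 1.55 − 1.04 = 0.51 V.
V_ov = V_GS − V_t = 1.55 − 0.528 = 1.02 V.
Since V_DS = 0.51 V < V_ov = 1.02 V, the device is in the triode region.
I_D = k_n [V_ov · V_DS − ½ V_DS²] = 5.81 × [1.02 × 0.51 − 0.5 × 0.51²] = 2.27 mA.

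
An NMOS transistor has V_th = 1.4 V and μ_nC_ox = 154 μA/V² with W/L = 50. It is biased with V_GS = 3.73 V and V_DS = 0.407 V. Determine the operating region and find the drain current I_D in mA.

k_n = μ_nC_ox · (W/L) = 7.7 mA/V².
V_ov = V_GS − V_th = 3.73 − 1.4 = 2.33 V.
Since V_DS = 0.407 V < V_ov = 2.33 V, the device is in the triode region.
I_D = k_n [V_ov · V_DS − ½ V_DS²] = 7.7 × [2.33 × 0.407 − 0.5 × 0.407²] = 6.66 mA.

Triode; I_D = 6.66 mA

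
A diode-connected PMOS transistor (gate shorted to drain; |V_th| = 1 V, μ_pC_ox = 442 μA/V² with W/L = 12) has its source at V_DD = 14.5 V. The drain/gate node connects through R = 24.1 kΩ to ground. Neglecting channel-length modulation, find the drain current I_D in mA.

With gate tied to drain, V_SG = V_SD ≥ V_SG − |V_th|, so the device is in saturation.
k_p = μ_pC_ox · (W/L) = 5.304 mA/V².
KCL at the drain: ½ k_p (V_SG − |V_th|)² = (V_DD − V_SG)/R.
Let x = V_SG − 1. Then 63.9 x² + x − 13.5 = 0, giving x = 0.452 V (positive root), so V_SG = 1.45 V.
I_D = (V_DD − V_SG)/R = (14.5 − 1.45) / 24.1 = 0.541 mA.

I_D = 0.541 mA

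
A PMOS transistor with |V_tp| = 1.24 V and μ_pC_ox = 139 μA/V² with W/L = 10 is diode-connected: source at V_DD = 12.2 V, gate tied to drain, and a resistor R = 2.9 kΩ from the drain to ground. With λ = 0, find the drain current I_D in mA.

With gate tied to drain, V_SG = V_SD ≥ V_SG − |V_tp|, so the device is in saturation.
k_p = μ_pC_ox · (W/L) = 1.39 mA/V².
KCL at the drain: ½ k_p (V_SG − |V_tp|)² = (V_DD − V_SG)/R.
Let x = V_SG − 1.24. Then 2.02 x² + x − 10.96 = 0, giving x = 2.1 V (positive root), so V_SG = 3.34 V.
I_D = (V_DD − V_SG)/R = (12.2 − 3.34) / 2.9 = 3.06 mA.

I_D = 3.06 mA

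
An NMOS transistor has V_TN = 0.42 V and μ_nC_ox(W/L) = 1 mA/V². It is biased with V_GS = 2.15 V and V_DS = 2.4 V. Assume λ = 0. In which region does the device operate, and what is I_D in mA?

Saturation; I_D = 1.50 mA

V_ov = V_GS − V_TN = 2.15 − 0.42 = 1.73 V.
Since V_DS = 2.4 V ≥ V_ov = 1.73 V, the device is in saturation.
I_D = ½ k_n V_ov² = 0.5 × 1 × 1.73² = 1.5 mA.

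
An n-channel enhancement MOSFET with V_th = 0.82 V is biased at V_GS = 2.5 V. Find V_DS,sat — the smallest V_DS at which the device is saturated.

V_DS,sat = 1.68 V

The boundary between triode and saturation is V_DS = V_GS − V_th = V_ov.
V_ov = 2.5 − 0.82 = 1.68 V.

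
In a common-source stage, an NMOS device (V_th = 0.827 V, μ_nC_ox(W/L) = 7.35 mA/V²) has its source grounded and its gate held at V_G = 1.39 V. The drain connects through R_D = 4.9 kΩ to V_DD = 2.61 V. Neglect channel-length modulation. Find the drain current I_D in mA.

I_D = 0.504 mA

V_GS = V_G = 1.39 V, so V_ov = 1.39 − 0.827 = 0.563 V.
Assume saturation: I_D = ½ k_n V_ov² = 0.5 × 7.35 × 0.563² = 1.16 mA, giving V_DS = V_DD − I_D R_D = 2.61 − 1.16 × 4.9 = -3.1 V.
But -3.1 V < V_ov = 0.563 V, so the device is actually in triode.
In triode I_D = k_n[V_ov V_DS − ½ V_DS²] and I_D = (V_DD − V_DS)/R_D. Equating: 18 V_DS² − 21.28 V_DS + 2.61 = 0, giving V_DS = 0.139 V (the root below V_ov).
I_D = (2.61 − 0.139) / 4.9 = 0.504 mA.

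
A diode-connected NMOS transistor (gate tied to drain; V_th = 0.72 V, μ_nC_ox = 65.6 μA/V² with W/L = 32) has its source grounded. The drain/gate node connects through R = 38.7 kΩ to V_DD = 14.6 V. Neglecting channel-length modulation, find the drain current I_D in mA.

With gate tied to drain, V_GS = V_DS ≥ V_GS − V_th, so the device is in saturation.
k_n = μ_nC_ox · (W/L) = 2.099 mA/V².
KCL at the drain: ½ k_n (V_GS − V_th)² = (V_DD − V_GS)/R.
Let x = V_GS − 0.72. Then 40.6 x² + x − 13.88 = 0, giving x = 0.572 V (positive root), so V_GS = 1.29 V.
I_D = (V_DD − V_GS)/R = (14.6 − 1.29) / 38.7 = 0.344 mA.

I_D = 0.344 mA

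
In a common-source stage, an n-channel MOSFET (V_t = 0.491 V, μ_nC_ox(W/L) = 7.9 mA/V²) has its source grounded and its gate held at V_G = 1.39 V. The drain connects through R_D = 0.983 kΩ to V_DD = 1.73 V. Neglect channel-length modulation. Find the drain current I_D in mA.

V_GS = V_G = 1.39 V, so V_ov = 1.39 − 0.491 = 0.899 V.
Assume saturation: I_D = ½ k_n V_ov² = 0.5 × 7.9 × 0.899² = 3.19 mA, giving V_DS = V_DD − I_D R_D = 1.73 − 3.19 × 0.983 = -1.41 V.
But -1.41 V < V_ov = 0.899 V, so the device is actually in triode.
In triode I_D = k_n[V_ov V_DS − ½ V_DS²] and I_D = (V_DD − V_DS)/R_D. Equating: 3.88 V_DS² − 7.981 V_DS + 1.73 = 0, giving V_DS = 0.246 V (the root below V_ov).
I_D = (1.73 − 0.246) / 0.983 = 1.51 mA.

I_D = 1.51 mA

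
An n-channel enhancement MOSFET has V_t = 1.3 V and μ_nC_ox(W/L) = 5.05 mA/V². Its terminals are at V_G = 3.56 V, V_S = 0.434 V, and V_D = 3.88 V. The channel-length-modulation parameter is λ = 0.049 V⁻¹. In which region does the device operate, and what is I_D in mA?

V_GS = V_G − V_S = 3.56 − 0.434 = 3.13 V; V_DS = V_D − V_S = 3.88 − 0.434 = 3.45 V.
V_ov = V_GS − V_t = 3.13 − 1.3 = 1.83 V.
Since V_DS = 3.45 V ≥ V_ov = 1.83 V, the device is in saturation.
I_D = ½ k_n V_ov² (1 + λ V_DS) = 0.5 × 5.05 × 1.83² × (1 + 0.049 × 3.45) = 9.84 mA.

Saturation; I_D = 9.84 mA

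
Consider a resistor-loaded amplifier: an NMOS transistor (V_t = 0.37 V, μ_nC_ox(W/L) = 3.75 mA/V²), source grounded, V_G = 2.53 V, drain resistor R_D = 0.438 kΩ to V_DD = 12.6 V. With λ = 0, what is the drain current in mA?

I_D = 8.75 mA

V_GS = V_G = 2.53 V, so V_ov = 2.53 − 0.37 = 2.16 V.
Assume saturation: I_D = ½ k_n V_ov² = 0.5 × 3.75 × 2.16² = 8.75 mA, giving V_DS = V_DD − I_D R_D = 12.6 − 8.75 × 0.438 = 8.77 V.
V_DS = 8.77 V ≥ V_ov = 2.16 V, confirming saturation.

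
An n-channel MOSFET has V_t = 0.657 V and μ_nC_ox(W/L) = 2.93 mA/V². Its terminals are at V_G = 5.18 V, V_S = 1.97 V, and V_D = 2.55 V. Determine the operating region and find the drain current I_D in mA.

Triode; I_D = 3.85 mA

V_GS = V_G − V_S = 5.18 − 1.97 = 3.21 V; V_DS = V_D − V_S = 2.55 − 1.97 = 0.58 V.
V_ov = V_GS − V_t = 3.21 − 0.657 = 2.55 V.
Since V_DS = 0.58 V < V_ov = 2.55 V, the device is in the triode region.
I_D = k_n [V_ov · V_DS − ½ V_DS²] = 2.93 × [2.55 × 0.58 − 0.5 × 0.58²] = 3.85 mA.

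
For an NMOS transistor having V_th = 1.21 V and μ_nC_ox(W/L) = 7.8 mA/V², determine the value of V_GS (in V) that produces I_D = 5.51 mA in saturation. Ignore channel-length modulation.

V_GS = 2.40 V

In saturation I_D = ½ k_n (V_GS − V_th)², so V_GS − V_th = √(2 I_D / k_n) = √(2 × 5.51 / 7.8) = 1.19 V.
V_GS = 1.21 + 1.19 = 2.4 V.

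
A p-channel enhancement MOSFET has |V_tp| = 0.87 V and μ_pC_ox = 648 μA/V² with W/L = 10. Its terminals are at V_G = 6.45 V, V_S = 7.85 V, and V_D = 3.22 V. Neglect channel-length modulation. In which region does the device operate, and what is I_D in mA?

Saturation; I_D = 0.910 mA

V_SG = V_S − V_G = 7.85 − 6.45 = 1.4 V; V_SD = V_S − V_D = 7.85 − 3.22 = 4.63 V.
k_p = μ_pC_ox · (W/L) = 6.48 mA/V².
V_ov = V_SG − |V_tp| = 1.4 − 0.87 = 0.53 V.
Since V_SD = 4.63 V ≥ V_ov = 0.53 V, the device is in saturation.
I_D = ½ k_p V_ov² = 0.5 × 6.48 × 0.53² = 0.91 mA.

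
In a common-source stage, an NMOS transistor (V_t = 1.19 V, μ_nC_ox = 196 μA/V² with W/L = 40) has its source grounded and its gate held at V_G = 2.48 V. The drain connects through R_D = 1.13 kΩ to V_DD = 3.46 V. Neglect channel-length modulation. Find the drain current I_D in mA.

V_GS = V_G = 2.48 V, so V_ov = 2.48 − 1.19 = 1.29 V.
k_n = μ_nC_ox · (W/L) = 7.84 mA/V².
Assume saturation: I_D = ½ k_n V_ov² = 0.5 × 7.84 × 1.29² = 6.52 mA, giving V_DS = V_DD − I_D R_D = 3.46 − 6.52 × 1.13 = -3.91 V.
But -3.91 V < V_ov = 1.29 V, so the device is actually in triode.
In triode I_D = k_n[V_ov V_DS − ½ V_DS²] and I_D = (V_DD − V_DS)/R_D. Equating: 4.43 V_DS² − 12.43 V_DS + 3.46 = 0, giving V_DS = 0.313 V (the root below V_ov).
I_D = (3.46 − 0.313) / 1.13 = 2.78 mA.

I_D = 2.78 mA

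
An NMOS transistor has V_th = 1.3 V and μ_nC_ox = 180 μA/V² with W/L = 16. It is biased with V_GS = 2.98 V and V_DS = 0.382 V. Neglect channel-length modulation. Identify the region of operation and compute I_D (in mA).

Triode; I_D = 1.64 mA

k_n = μ_nC_ox · (W/L) = 2.88 mA/V².
V_ov = V_GS − V_th = 2.98 − 1.3 = 1.68 V.
Since V_DS = 0.382 V < V_ov = 1.68 V, the device is in the triode region.
I_D = k_n [V_ov · V_DS − ½ V_DS²] = 2.88 × [1.68 × 0.382 − 0.5 × 0.382²] = 1.64 mA.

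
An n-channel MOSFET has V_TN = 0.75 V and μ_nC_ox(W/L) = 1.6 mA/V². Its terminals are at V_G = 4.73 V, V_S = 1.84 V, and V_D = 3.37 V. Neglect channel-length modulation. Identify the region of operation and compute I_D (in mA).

V_GS = V_G − V_S = 4.73 − 1.84 = 2.89 V; V_DS = V_D − V_S = 3.37 − 1.84 = 1.53 V.
V_ov = V_GS − V_TN = 2.89 − 0.75 = 2.14 V.
Since V_DS = 1.53 V < V_ov = 2.14 V, the device is in the triode region.
I_D = k_n [V_ov · V_DS − ½ V_DS²] = 1.6 × [2.14 × 1.53 − 0.5 × 1.53²] = 3.37 mA.

Triode; I_D = 3.37 mA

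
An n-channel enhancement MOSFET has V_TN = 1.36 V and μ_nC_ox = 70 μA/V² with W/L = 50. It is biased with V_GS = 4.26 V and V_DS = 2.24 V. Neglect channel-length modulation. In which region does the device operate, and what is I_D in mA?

Triode; I_D = 14.0 mA

k_n = μ_nC_ox · (W/L) = 3.5 mA/V².
V_ov = V_GS − V_TN = 4.26 − 1.36 = 2.9 V.
Since V_DS = 2.24 V < V_ov = 2.9 V, the device is in the triode region.
I_D = k_n [V_ov · V_DS − ½ V_DS²] = 3.5 × [2.9 × 2.24 − 0.5 × 2.24²] = 14 mA.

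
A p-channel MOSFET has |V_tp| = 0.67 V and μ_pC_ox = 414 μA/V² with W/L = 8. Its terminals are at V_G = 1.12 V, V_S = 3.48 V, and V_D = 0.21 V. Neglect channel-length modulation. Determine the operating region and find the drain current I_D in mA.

Saturation; I_D = 4.73 mA

V_SG = V_S − V_G = 3.48 − 1.12 = 2.36 V; V_SD = V_S − V_D = 3.48 − 0.21 = 3.27 V.
k_p = μ_pC_ox · (W/L) = 3.312 mA/V².
V_ov = V_SG − |V_tp| = 2.36 − 0.67 = 1.69 V.
Since V_SD = 3.27 V ≥ V_ov = 1.69 V, the device is in saturation.
I_D = ½ k_p V_ov² = 0.5 × 3.312 × 1.69² = 4.73 mA.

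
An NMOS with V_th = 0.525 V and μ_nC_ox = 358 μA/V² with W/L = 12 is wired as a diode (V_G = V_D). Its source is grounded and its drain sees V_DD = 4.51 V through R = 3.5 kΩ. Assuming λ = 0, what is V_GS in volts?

V_GS = 1.19 V

With gate tied to drain, V_GS = V_DS ≥ V_GS − V_th, so the device is in saturation.
k_n = μ_nC_ox · (W/L) = 4.296 mA/V².
KCL at the drain: ½ k_n (V_GS − V_th)² = (V_DD − V_GS)/R.
Let x = V_GS − 0.525. Then 7.52 x² + x − 3.985 = 0, giving x = 0.665 V (positive root), so V_GS = 1.19 V.
I_D = (V_DD − V_GS)/R = (4.51 − 1.19) / 3.5 = 0.949 mA.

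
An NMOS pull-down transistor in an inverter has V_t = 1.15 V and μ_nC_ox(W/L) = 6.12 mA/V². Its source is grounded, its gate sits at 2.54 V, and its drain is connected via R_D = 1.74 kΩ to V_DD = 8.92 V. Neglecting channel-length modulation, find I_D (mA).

I_D = 4.69 mA

V_GS = V_G = 2.54 V, so V_ov = 2.54 − 1.15 = 1.39 V.
Assume saturation: I_D = ½ k_n V_ov² = 0.5 × 6.12 × 1.39² = 5.91 mA, giving V_DS = V_DD − I_D R_D = 8.92 − 5.91 × 1.74 = -1.37 V.
But -1.37 V < V_ov = 1.39 V, so the device is actually in triode.
In triode I_D = k_n[V_ov V_DS − ½ V_DS²] and I_D = (V_DD − V_DS)/R_D. Equating: 5.32 V_DS² − 15.8 V_DS + 8.92 = 0, giving V_DS = 0.758 V (the root below V_ov).
I_D = (8.92 − 0.758) / 1.74 = 4.69 mA.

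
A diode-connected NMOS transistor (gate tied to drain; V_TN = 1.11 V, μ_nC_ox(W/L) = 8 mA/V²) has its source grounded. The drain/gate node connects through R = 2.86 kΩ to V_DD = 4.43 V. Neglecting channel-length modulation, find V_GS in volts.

With gate tied to drain, V_GS = V_DS ≥ V_GS − V_TN, so the device is in saturation.
KCL at the drain: ½ k_n (V_GS − V_TN)² = (V_DD − V_GS)/R.
Let x = V_GS − 1.11. Then 11.4 x² + x − 3.32 = 0, giving x = 0.497 V (positive root), so V_GS = 1.61 V.
I_D = (V_DD − V_GS)/R = (4.43 − 1.61) / 2.86 = 0.987 mA.

V_GS = 1.61 V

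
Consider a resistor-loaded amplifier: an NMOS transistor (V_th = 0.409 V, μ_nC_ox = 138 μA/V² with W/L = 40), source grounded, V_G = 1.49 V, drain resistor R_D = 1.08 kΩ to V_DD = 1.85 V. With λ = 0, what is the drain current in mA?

I_D = 1.45 mA

V_GS = V_G = 1.49 V, so V_ov = 1.49 − 0.409 = 1.08 V.
k_n = μ_nC_ox · (W/L) = 5.52 mA/V².
Assume saturation: I_D = ½ k_n V_ov² = 0.5 × 5.52 × 1.08² = 3.23 mA, giving V_DS = V_DD − I_D R_D = 1.85 − 3.23 × 1.08 = -1.63 V.
But -1.63 V < V_ov = 1.08 V, so the device is actually in triode.
In triode I_D = k_n[V_ov V_DS − ½ V_DS²] and I_D = (V_DD − V_DS)/R_D. Equating: 2.98 V_DS² − 7.444 V_DS + 1.85 = 0, giving V_DS = 0.28 V (the root below V_ov).
I_D = (1.85 − 0.28) / 1.08 = 1.45 mA.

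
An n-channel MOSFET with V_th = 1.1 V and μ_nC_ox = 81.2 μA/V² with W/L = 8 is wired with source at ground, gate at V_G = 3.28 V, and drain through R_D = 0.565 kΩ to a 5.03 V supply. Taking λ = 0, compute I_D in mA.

I_D = 1.54 mA

V_GS = V_G = 3.28 V, so V_ov = 3.28 − 1.1 = 2.18 V.
k_n = μ_nC_ox · (W/L) = 0.6496 mA/V².
Assume saturation: I_D = ½ k_n V_ov² = 0.5 × 0.6496 × 2.18² = 1.54 mA, giving V_DS = V_DD − I_D R_D = 5.03 − 1.54 × 0.565 = 4.16 V.
V_DS = 4.16 V ≥ V_ov = 2.18 V, confirming saturation.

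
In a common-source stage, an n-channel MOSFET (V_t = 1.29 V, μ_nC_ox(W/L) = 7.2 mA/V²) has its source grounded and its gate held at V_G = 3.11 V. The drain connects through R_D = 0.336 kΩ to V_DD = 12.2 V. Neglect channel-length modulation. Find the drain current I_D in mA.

V_GS = V_G = 3.11 V, so V_ov = 3.11 − 1.29 = 1.82 V.
Assume saturation: I_D = ½ k_n V_ov² = 0.5 × 7.2 × 1.82² = 11.9 mA, giving V_DS = V_DD − I_D R_D = 12.2 − 11.9 × 0.336 = 8.19 V.
V_DS = 8.19 V ≥ V_ov = 1.82 V, confirming saturation.

I_D = 11.9 mA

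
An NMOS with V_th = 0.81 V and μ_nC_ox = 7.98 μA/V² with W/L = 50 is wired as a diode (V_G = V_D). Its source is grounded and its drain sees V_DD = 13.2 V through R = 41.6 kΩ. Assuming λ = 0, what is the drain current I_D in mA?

I_D = 0.270 mA

With gate tied to drain, V_GS = V_DS ≥ V_GS − V_th, so the device is in saturation.
k_n = μ_nC_ox · (W/L) = 0.399 mA/V².
KCL at the drain: ½ k_n (V_GS − V_th)² = (V_DD − V_GS)/R.
Let x = V_GS − 0.81. Then 8.3 x² + x − 12.39 = 0, giving x = 1.16 V (positive root), so V_GS = 1.97 V.
I_D = (V_DD − V_GS)/R = (13.2 − 1.97) / 41.6 = 0.27 mA.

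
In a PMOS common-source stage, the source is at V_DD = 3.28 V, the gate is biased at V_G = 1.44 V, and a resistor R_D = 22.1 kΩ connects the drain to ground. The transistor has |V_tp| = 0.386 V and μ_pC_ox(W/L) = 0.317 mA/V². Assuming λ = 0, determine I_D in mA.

V_SG = V_DD − V_G = 3.28 − 1.44 = 1.84 V, so V_ov = 1.84 − 0.386 = 1.45 V.
Assume saturation: I_D = ½ k_p V_ov² = 0.5 × 0.317 × 1.45² = 0.335 mA, giving V_SD = V_DD − I_D R_D = 3.28 − 0.335 × 22.1 = -4.13 V.
But -4.13 V < V_ov = 1.45 V, so the device is actually in triode.
In triode I_D = k_p[V_ov V_SD − ½ V_SD²] and I_D = (V_DD − V_SD)/R_D. Equating: 3.5 V_SD² − 11.19 V_SD + 3.28 = 0, giving V_SD = 0.327 V (the root below V_ov).
I_D = (3.28 − 0.327) / 22.1 = 0.134 mA.

I_D = 0.134 mA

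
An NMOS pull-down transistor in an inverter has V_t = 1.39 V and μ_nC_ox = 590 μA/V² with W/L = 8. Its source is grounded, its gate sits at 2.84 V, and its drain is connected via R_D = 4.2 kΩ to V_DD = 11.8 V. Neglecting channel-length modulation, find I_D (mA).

V_GS = V_G = 2.84 V, so V_ov = 2.84 − 1.39 = 1.45 V.
k_n = μ_nC_ox · (W/L) = 4.72 mA/V².
Assume saturation: I_D = ½ k_n V_ov² = 0.5 × 4.72 × 1.45² = 4.96 mA, giving V_DS = V_DD − I_D R_D = 11.8 − 4.96 × 4.2 = -9.04 V.
But -9.04 V < V_ov = 1.45 V, so the device is actually in triode.
In triode I_D = k_n[V_ov V_DS − ½ V_DS²] and I_D = (V_DD − V_DS)/R_D. Equating: 9.91 V_DS² − 29.74 V_DS + 11.8 = 0, giving V_DS = 0.47 V (the root below V_ov).
I_D = (11.8 − 0.47) / 4.2 = 2.7 mA.

I_D = 2.70 mA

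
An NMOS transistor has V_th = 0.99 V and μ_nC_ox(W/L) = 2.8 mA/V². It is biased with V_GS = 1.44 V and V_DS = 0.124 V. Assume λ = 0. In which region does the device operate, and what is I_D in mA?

V_ov = V_GS − V_th = 1.44 − 0.99 = 0.45 V.
Since V_DS = 0.124 V < V_ov = 0.45 V, the device is in the triode region.
I_D = k_n [V_ov · V_DS − ½ V_DS²] = 2.8 × [0.45 × 0.124 − 0.5 × 0.124²] = 0.135 mA.

Triode; I_D = 0.135 mA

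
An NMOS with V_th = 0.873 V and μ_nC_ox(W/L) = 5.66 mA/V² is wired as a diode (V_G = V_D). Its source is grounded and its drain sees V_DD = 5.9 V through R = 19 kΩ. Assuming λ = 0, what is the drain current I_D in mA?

With gate tied to drain, V_GS = V_DS ≥ V_GS − V_th, so the device is in saturation.
KCL at the drain: ½ k_n (V_GS − V_th)² = (V_DD − V_GS)/R.
Let x = V_GS − 0.873. Then 53.8 x² + x − 5.027 = 0, giving x = 0.297 V (positive root), so V_GS = 1.17 V.
I_D = (V_DD − V_GS)/R = (5.9 − 1.17) / 19 = 0.249 mA.

I_D = 0.249 mA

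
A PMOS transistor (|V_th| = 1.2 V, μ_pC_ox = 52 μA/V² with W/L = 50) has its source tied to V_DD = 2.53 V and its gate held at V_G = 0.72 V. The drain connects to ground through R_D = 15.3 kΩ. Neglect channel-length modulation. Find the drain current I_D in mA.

V_SG = V_DD − V_G = 2.53 − 0.72 = 1.81 V, so V_ov = 1.81 − 1.2 = 0.61 V.
k_p = μ_pC_ox · (W/L) = 2.6 mA/V².
Assume saturation: I_D = ½ k_p V_ov² = 0.5 × 2.6 × 0.61² = 0.484 mA, giving V_SD = V_DD − I_D R_D = 2.53 − 0.484 × 15.3 = -4.87 V.
But -4.87 V < V_ov = 0.61 V, so the device is actually in triode.
In triode I_D = k_p[V_ov V_SD − ½ V_SD²] and I_D = (V_DD − V_SD)/R_D. Equating: 19.9 V_SD² − 25.27 V_SD + 2.53 = 0, giving V_SD = 0.11 V (the root below V_ov).
I_D = (2.53 − 0.11) / 15.3 = 0.158 mA.

I_D = 0.158 mA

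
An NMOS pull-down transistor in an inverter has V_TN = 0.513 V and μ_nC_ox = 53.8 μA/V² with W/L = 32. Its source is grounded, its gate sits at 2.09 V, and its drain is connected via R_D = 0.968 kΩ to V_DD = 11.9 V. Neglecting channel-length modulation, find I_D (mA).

I_D = 2.14 mA

V_GS = V_G = 2.09 V, so V_ov = 2.09 − 0.513 = 1.58 V.
k_n = μ_nC_ox · (W/L) = 1.722 mA/V².
Assume saturation: I_D = ½ k_n V_ov² = 0.5 × 1.722 × 1.58² = 2.14 mA, giving V_DS = V_DD − I_D R_D = 11.9 − 2.14 × 0.968 = 9.83 V.
V_DS = 9.83 V ≥ V_ov = 1.58 V, confirming saturation.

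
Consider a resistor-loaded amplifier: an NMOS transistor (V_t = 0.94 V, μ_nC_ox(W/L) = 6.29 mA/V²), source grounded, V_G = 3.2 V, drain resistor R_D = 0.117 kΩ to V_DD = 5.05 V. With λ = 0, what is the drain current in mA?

I_D = 16.1 mA

V_GS = V_G = 3.2 V, so V_ov = 3.2 − 0.94 = 2.26 V.
Assume saturation: I_D = ½ k_n V_ov² = 0.5 × 6.29 × 2.26² = 16.1 mA, giving V_DS = V_DD − I_D R_D = 5.05 − 16.1 × 0.117 = 3.17 V.
V_DS = 3.17 V ≥ V_ov = 2.26 V, confirming saturation.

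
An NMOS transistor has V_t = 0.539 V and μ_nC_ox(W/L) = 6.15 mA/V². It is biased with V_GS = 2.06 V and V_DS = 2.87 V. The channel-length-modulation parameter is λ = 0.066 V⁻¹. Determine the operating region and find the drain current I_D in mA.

Saturation; I_D = 8.46 mA

V_ov = V_GS − V_t = 2.06 − 0.539 = 1.52 V.
Since V_DS = 2.87 V ≥ V_ov = 1.52 V, the device is in saturation.
I_D = ½ k_n V_ov² (1 + λ V_DS) = 0.5 × 6.15 × 1.52² × (1 + 0.066 × 2.87) = 8.46 mA.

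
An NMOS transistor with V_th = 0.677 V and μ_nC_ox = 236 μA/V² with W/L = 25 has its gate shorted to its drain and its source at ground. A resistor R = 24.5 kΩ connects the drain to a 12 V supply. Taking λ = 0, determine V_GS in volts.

With gate tied to drain, V_GS = V_DS ≥ V_GS − V_th, so the device is in saturation.
k_n = μ_nC_ox · (W/L) = 5.9 mA/V².
KCL at the drain: ½ k_n (V_GS − V_th)² = (V_DD − V_GS)/R.
Let x = V_GS − 0.677. Then 72.3 x² + x − 11.32 = 0, giving x = 0.389 V (positive root), so V_GS = 1.07 V.
I_D = (V_DD − V_GS)/R = (12 − 1.07) / 24.5 = 0.446 mA.

V_GS = 1.07 V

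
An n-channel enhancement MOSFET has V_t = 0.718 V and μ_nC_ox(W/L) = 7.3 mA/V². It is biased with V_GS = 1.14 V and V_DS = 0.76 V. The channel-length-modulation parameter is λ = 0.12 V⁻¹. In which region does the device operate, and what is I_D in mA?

Saturation; I_D = 0.709 mA

V_ov = V_GS − V_t = 1.14 − 0.718 = 0.422 V.
Since V_DS = 0.76 V ≥ V_ov = 0.422 V, the device is in saturation.
I_D = ½ k_n V_ov² (1 + λ V_DS) = 0.5 × 7.3 × 0.422² × (1 + 0.12 × 0.76) = 0.709 mA.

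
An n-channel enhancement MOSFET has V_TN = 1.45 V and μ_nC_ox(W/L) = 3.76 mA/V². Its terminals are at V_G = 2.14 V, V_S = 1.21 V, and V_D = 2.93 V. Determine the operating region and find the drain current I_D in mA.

Cutoff; I_D = 0 mA

V_GS = V_G − V_S = 2.14 − 1.21 = 0.93 V; V_DS = V_D − V_S = 2.93 − 1.21 = 1.72 V.
V_GS = 0.93 V < V_TN = 1.45 V, so the transistor is in cutoff.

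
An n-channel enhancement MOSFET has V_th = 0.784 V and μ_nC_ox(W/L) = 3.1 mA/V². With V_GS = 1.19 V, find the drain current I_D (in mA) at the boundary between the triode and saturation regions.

At the boundary V_DS = V_ov = V_GS − V_th = 1.19 − 0.784 = 0.406 V.
I_D = ½ k_n V_ov² = 0.5 × 3.1 × 0.406² = 0.255 mA.

I_D = 0.255 mA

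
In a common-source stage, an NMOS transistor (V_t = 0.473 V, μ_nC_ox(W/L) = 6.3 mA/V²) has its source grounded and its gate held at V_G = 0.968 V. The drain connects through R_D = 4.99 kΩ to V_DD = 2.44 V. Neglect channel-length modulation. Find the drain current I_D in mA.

V_GS = V_G = 0.968 V, so V_ov = 0.968 − 0.473 = 0.495 V.
Assume saturation: I_D = ½ k_n V_ov² = 0.5 × 6.3 × 0.495² = 0.772 mA, giving V_DS = V_DD − I_D R_D = 2.44 − 0.772 × 4.99 = -1.41 V.
But -1.41 V < V_ov = 0.495 V, so the device is actually in triode.
In triode I_D = k_n[V_ov V_DS − ½ V_DS²] and I_D = (V_DD − V_DS)/R_D. Equating: 15.7 V_DS² − 16.56 V_DS + 2.44 = 0, giving V_DS = 0.177 V (the root below V_ov).
I_D = (2.44 − 0.177) / 4.99 = 0.453 mA.

I_D = 0.453 mA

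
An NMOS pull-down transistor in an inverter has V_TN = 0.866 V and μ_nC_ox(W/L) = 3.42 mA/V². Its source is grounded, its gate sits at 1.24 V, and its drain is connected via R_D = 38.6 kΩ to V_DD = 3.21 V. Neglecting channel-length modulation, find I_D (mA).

V_GS = V_G = 1.24 V, so V_ov = 1.24 − 0.866 = 0.374 V.
Assume saturation: I_D = ½ k_n V_ov² = 0.5 × 3.42 × 0.374² = 0.239 mA, giving V_DS = V_DD − I_D R_D = 3.21 − 0.239 × 38.6 = -6.02 V.
But -6.02 V < V_ov = 0.374 V, so the device is actually in triode.
In triode I_D = k_n[V_ov V_DS − ½ V_DS²] and I_D = (V_DD − V_DS)/R_D. Equating: 66 V_DS² − 50.37 V_DS + 3.21 = 0, giving V_DS = 0.0702 V (the root below V_ov).
I_D = (3.21 − 0.0702) / 38.6 = 0.0813 mA.

I_D = 0.0813 mA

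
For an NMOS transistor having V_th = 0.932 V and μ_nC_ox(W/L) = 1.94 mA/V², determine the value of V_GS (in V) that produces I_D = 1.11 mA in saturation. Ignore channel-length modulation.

In saturation I_D = ½ k_n (V_GS − V_th)², so V_GS − V_th = √(2 I_D / k_n) = √(2 × 1.11 / 1.94) = 1.07 V.
V_GS = 0.932 + 1.07 = 2 V.

V_GS = 2.00 V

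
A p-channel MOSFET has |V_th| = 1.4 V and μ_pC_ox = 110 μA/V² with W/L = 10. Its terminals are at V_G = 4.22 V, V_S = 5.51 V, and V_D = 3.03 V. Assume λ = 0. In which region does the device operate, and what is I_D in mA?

Cutoff; I_D = 0 mA

V_SG = V_S − V_G = 5.51 − 4.22 = 1.29 V; V_SD = V_S − V_D = 5.51 − 3.03 = 2.48 V.
V_SG = 1.29 V < |V_th| = 1.4 V, so the transistor is in cutoff.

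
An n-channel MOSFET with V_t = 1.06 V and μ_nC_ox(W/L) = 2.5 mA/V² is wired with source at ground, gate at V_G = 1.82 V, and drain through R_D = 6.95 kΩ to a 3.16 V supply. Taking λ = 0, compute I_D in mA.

I_D = 0.416 mA

V_GS = V_G = 1.82 V, so V_ov = 1.82 − 1.06 = 0.76 V.
Assume saturation: I_D = ½ k_n V_ov² = 0.5 × 2.5 × 0.76² = 0.722 mA, giving V_DS = V_DD − I_D R_D = 3.16 − 0.722 × 6.95 = -1.86 V.
But -1.86 V < V_ov = 0.76 V, so the device is actually in triode.
In triode I_D = k_n[V_ov V_DS − ½ V_DS²] and I_D = (V_DD − V_DS)/R_D. Equating: 8.69 V_DS² − 14.21 V_DS + 3.16 = 0, giving V_DS = 0.266 V (the root below V_ov).
I_D = (3.16 − 0.266) / 6.95 = 0.416 mA.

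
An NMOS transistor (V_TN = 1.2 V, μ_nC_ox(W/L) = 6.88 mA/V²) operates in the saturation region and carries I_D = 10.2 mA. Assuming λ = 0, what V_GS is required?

In saturation I_D = ½ k_n (V_GS − V_TN)², so V_GS − V_TN = √(2 I_D / k_n) = √(2 × 10.2 / 6.88) = 1.72 V.
V_GS = 1.2 + 1.72 = 2.92 V.

V_GS = 2.92 V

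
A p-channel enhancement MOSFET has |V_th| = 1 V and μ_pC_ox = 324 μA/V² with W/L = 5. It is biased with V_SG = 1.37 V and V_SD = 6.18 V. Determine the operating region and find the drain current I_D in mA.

k_p = μ_pC_ox · (W/L) = 1.62 mA/V².
V_ov = V_SG − |V_th| = 1.37 − 1 = 0.37 V.
Since V_SD = 6.18 V ≥ V_ov = 0.37 V, the device is in saturation.
I_D = ½ k_p V_ov² = 0.5 × 1.62 × 0.37² = 0.111 mA.

Saturation; I_D = 0.111 mA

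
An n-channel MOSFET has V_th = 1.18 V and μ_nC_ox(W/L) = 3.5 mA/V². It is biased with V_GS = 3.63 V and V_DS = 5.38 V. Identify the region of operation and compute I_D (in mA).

Saturation; I_D = 10.5 mA

V_ov = V_GS − V_th = 3.63 − 1.18 = 2.45 V.
Since V_DS = 5.38 V ≥ V_ov = 2.45 V, the device is in saturation.
I_D = ½ k_n V_ov² = 0.5 × 3.5 × 2.45² = 10.5 mA.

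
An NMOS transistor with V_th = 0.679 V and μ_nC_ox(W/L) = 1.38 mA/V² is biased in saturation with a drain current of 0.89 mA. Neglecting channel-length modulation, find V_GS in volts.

In saturation I_D = ½ k_n (V_GS − V_th)², so V_GS − V_th = √(2 I_D / k_n) = √(2 × 0.89 / 1.38) = 1.14 V.
V_GS = 0.679 + 1.14 = 1.81 V.

V_GS = 1.81 V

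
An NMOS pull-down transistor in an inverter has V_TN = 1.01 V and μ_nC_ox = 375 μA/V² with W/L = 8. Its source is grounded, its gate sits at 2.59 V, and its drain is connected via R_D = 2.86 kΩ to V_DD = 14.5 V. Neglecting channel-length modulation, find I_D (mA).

I_D = 3.74 mA

V_GS = V_G = 2.59 V, so V_ov = 2.59 − 1.01 = 1.58 V.
k_n = μ_nC_ox · (W/L) = 3 mA/V².
Assume saturation: I_D = ½ k_n V_ov² = 0.5 × 3 × 1.58² = 3.74 mA, giving V_DS = V_DD − I_D R_D = 14.5 − 3.74 × 2.86 = 3.79 V.
V_DS = 3.79 V ≥ V_ov = 1.58 V, confirming saturation.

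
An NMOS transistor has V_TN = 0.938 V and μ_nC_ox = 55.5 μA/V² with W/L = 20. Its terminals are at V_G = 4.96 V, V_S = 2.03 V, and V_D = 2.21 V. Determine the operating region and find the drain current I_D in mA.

Triode; I_D = 0.380 mA

V_GS = V_G − V_S = 4.96 − 2.03 = 2.93 V; V_DS = V_D − V_S = 2.21 − 2.03 = 0.18 V.
k_n = μ_nC_ox · (W/L) = 1.11 mA/V².
V_ov = V_GS − V_TN = 2.93 − 0.938 = 1.99 V.
Since V_DS = 0.18 V < V_ov = 1.99 V, the device is in the triode region.
I_D = k_n [V_ov · V_DS − ½ V_DS²] = 1.11 × [1.99 × 0.18 − 0.5 × 0.18²] = 0.38 mA.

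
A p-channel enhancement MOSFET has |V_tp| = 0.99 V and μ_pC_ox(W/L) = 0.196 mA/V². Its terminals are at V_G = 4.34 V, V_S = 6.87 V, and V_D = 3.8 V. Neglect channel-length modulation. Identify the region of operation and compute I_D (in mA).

Saturation; I_D = 0.232 mA

V_SG = V_S − V_G = 6.87 − 4.34 = 2.53 V; V_SD = V_S − V_D = 6.87 − 3.8 = 3.07 V.
V_ov = V_SG − |V_tp| = 2.53 − 0.99 = 1.54 V.
Since V_SD = 3.07 V ≥ V_ov = 1.54 V, the device is in saturation.
I_D = ½ k_p V_ov² = 0.5 × 0.196 × 1.54² = 0.232 mA.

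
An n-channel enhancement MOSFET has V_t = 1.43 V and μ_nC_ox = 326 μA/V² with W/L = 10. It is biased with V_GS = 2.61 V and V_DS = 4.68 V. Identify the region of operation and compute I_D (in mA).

Saturation; I_D = 2.27 mA

k_n = μ_nC_ox · (W/L) = 3.26 mA/V².
V_ov = V_GS − V_t = 2.61 − 1.43 = 1.18 V.
Since V_DS = 4.68 V ≥ V_ov = 1.18 V, the device is in saturation.
I_D = ½ k_n V_ov² = 0.5 × 3.26 × 1.18² = 2.27 mA.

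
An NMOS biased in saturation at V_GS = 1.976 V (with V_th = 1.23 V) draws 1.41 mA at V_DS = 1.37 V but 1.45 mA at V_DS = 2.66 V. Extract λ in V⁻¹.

With V_GS fixed, I_D ∝ (1 + λ V_DS) in saturation, so I_D2/I_D1 = (1 + λ V_DS2)/(1 + λ V_DS1).
1.45/1.41 = 1.028 = (1 + 2.66 λ)/(1 + 1.37 λ).
Solving: λ (I_D1 V_DS2 − I_D2 V_DS1) = I_D2 − I_D1, so λ = (1.45 − 1.41) / (1.41 × 2.66 − 1.45 × 1.37) = 0.04 / 1.76 = 0.0227 V⁻¹.

λ = 0.0227 V⁻¹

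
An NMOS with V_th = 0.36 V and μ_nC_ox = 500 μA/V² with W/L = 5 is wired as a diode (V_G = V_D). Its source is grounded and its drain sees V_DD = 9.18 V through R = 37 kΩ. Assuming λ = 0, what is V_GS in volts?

With gate tied to drain, V_GS = V_DS ≥ V_GS − V_th, so the device is in saturation.
k_n = μ_nC_ox · (W/L) = 2.5 mA/V².
KCL at the drain: ½ k_n (V_GS − V_th)² = (V_DD − V_GS)/R.
Let x = V_GS − 0.36. Then 46.2 x² + x − 8.82 = 0, giving x = 0.426 V (positive root), so V_GS = 0.786 V.
I_D = (V_DD − V_GS)/R = (9.18 − 0.786) / 37 = 0.227 mA.

V_GS = 0.786 V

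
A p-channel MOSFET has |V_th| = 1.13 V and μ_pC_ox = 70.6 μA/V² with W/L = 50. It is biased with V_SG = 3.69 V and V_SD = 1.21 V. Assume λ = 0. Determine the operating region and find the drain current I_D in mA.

k_p = μ_pC_ox · (W/L) = 3.53 mA/V².
V_ov = V_SG − |V_th| = 3.69 − 1.13 = 2.56 V.
Since V_SD = 1.21 V < V_ov = 2.56 V, the device is in the triode region.
I_D = k_p [V_ov · V_SD − ½ V_SD²] = 3.53 × [2.56 × 1.21 − 0.5 × 1.21²] = 8.35 mA.

Triode; I_D = 8.35 mA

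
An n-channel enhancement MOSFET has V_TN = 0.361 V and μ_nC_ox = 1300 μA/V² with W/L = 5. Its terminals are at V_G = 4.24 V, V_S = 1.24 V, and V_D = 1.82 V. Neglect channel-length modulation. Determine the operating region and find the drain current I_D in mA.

V_GS = V_G − V_S = 4.24 − 1.24 = 3 V; V_DS = V_D − V_S = 1.82 − 1.24 = 0.58 V.
k_n = μ_nC_ox · (W/L) = 6.5 mA/V².
V_ov = V_GS − V_TN = 3 − 0.361 = 2.64 V.
Since V_DS = 0.58 V < V_ov = 2.64 V, the device is in the triode region.
I_D = k_n [V_ov · V_DS − ½ V_DS²] = 6.5 × [2.64 × 0.58 − 0.5 × 0.58²] = 8.86 mA.

Triode; I_D = 8.86 mA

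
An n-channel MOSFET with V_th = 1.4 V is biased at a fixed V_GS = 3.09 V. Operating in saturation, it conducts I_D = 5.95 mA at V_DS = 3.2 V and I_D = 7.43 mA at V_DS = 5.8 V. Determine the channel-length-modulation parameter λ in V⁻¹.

With V_GS fixed, I_D ∝ (1 + λ V_DS) in saturation, so I_D2/I_D1 = (1 + λ V_DS2)/(1 + λ V_DS1).
7.43/5.95 = 1.249 = (1 + 5.8 λ)/(1 + 3.2 λ).
Solving: λ (I_D1 V_DS2 − I_D2 V_DS1) = I_D2 − I_D1, so λ = (7.43 − 5.95) / (5.95 × 5.8 − 7.43 × 3.2) = 1.48 / 10.7 = 0.138 V⁻¹.

λ = 0.138 V⁻¹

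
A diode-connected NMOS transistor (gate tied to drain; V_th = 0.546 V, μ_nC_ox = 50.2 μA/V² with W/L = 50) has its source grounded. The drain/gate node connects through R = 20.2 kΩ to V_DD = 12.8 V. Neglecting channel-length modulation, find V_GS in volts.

V_GS = 1.22 V

With gate tied to drain, V_GS = V_DS ≥ V_GS − V_th, so the device is in saturation.
k_n = μ_nC_ox · (W/L) = 2.51 mA/V².
KCL at the drain: ½ k_n (V_GS − V_th)² = (V_DD − V_GS)/R.
Let x = V_GS − 0.546. Then 25.4 x² + x − 12.25 = 0, giving x = 0.676 V (positive root), so V_GS = 1.22 V.
I_D = (V_DD − V_GS)/R = (12.8 − 1.22) / 20.2 = 0.573 mA.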